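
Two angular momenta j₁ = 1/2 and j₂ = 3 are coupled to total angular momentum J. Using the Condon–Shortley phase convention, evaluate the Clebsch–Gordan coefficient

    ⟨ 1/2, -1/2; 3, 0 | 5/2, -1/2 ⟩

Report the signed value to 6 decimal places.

triangle: 1!*0!*5!/7! = 120/5040
(j±m)!: 0!*1!*3!*3!*2!*3! = 432
prefactor² = (2J+1)*Δ*N² = 432/7
  k=1: −1/(1!*0!*0!*2!*0!*3!) = -1/12
Σ = -1/12  ⇒  CG² = 432/7*(-1/12)² = 3/7
CG = −√(3/7) = -0.654654

-0.654654  (= −√(3/7))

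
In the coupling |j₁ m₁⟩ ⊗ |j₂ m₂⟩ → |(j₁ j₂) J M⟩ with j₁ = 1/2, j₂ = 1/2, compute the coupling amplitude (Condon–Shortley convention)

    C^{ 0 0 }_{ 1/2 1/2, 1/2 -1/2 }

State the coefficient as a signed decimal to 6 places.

+√(1/2) = +0.707107

j₁+j₂−J=1  J+j₁−j₂=0  J−j₁+j₂=0  j₁+j₂+J+1=2
(j₁±m₁, j₂±m₂, J±M) = (1,0,0,1,0,0)
P² = 1/2
sum k=0..0:
  [0] +1/1 = 1
S = 1
C² = P²·S² = 1/2 ; C = +0.707107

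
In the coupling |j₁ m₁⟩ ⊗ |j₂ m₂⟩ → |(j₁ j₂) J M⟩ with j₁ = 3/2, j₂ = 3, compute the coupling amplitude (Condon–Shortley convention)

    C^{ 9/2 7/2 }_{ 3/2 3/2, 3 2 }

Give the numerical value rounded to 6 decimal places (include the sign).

+0.816497  (= +√(2/3))

triangle: 0!×3!×6!/10! = 4320/3628800
(j±m)!: 3!×0!×5!×1!×8!×1! = 29030400
prefactor² = (2J+1)×Δ×N² = 345600
  k=0: +1/(0!×0!×0!×5!×3!×1!) = 1/720
Σ = 1/720  ⇒  CG² = 345600×1/720² = 2/3
CG = +√(2/3) = +0.816497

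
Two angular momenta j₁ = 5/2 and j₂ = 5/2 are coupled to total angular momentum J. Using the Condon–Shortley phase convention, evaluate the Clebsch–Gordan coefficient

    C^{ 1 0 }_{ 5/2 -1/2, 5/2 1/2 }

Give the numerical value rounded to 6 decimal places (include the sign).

+0.119523  (= +√(1/70))

triangle: 4!*1!*1!/7! = 24/5040
(j±m)!: 2!*3!*3!*2!*1!*1! = 144
prefactor² = (2J+1)*Δ*N² = 72/35
  k=2: +1/(2!*2!*1!*1!*0!*0!) = 1/4
  k=3: −1/(3!*1!*0!*0!*1!*1!) = -1/6
Σ = 1/12  ⇒  CG² = 72/35*1/12² = 1/70
CG = +√(1/70) = +0.119523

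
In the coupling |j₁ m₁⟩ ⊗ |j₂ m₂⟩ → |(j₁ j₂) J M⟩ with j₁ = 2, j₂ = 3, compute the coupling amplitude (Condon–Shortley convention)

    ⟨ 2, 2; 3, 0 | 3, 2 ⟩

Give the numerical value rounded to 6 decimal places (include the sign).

j₁+j₂−J=2  J+j₁−j₂=2  J−j₁+j₂=4  j₁+j₂+J+1=9
(j₁±m₁, j₂±m₂, J±M) = (4,0,3,3,5,1)
P² = 192
sum k=0..0:
  [0] +1/24 = 1/24
S = 1/24
C² = P²·S² = 1/3 ; C = +0.577350

+0.577350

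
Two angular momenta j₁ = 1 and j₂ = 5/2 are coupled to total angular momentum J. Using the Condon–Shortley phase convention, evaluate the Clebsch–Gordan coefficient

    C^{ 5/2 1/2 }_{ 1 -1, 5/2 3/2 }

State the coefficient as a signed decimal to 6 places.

-0.676123  (= −√(16/35))

√[6·1!1!4!/7! · 0!2!4!1!3!2!] = √(576/35)
  +(−1)^1/∏(1,0,1,3,0,1)! = -1/6  (running -1/6)
⟨..|..⟩ = √(576/35)·(-1/6) = -0.676123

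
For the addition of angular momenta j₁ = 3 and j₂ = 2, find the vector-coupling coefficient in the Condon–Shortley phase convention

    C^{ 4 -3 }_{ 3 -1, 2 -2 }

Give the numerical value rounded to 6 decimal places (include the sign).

+√(1/2) = +0.707107

triangle: 1!·5!·3!/10! = 720/3628800
(j±m)!: 2!·4!·0!·4!·1!·7! = 5806080
prefactor² = (2J+1)·Δ·N² = 10368
  k=0: +1/(0!·1!·4!·0!·1!·3!) = 1/144
Σ = 1/144  ⇒  CG² = 10368·1/144² = 1/2
CG = +√(1/2) = +0.707107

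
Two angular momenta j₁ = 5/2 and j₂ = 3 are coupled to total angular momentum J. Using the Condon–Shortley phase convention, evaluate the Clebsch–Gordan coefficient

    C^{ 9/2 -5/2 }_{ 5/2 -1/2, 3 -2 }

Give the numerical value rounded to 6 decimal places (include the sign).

triangle: 1!×4!×5!/11! = 2880/39916800
(j±m)!: 2!×3!×1!×5!×2!×7! = 14515200
prefactor² = (2J+1)×Δ×N² = 115200/11
  k=0: +1/(0!×1!×3!×1!×1!×4!) = 1/144
  k=1: −1/(1!×0!×2!×0!×2!×5!) = -1/480
Σ = 7/1440  ⇒  CG² = 115200/11×7/1440² = 49/198
CG = +√(49/198) = +0.497468

+0.497468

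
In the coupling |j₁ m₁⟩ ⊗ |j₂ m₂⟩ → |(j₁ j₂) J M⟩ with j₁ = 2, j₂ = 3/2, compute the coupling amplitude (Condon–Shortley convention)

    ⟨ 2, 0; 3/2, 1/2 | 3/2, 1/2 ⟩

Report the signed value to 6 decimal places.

−√(1/5) = -0.447214

triangle: 2!×2!×1!/6! = 4/720
(j±m)!: 2!×2!×2!×1!×2!×1! = 16
prefactor² = (2J+1)×Δ×N² = 16/45
  k=1: −1/(1!×1!×1!×1!×1!×0!) = -1
  k=2: +1/(2!×0!×0!×0!×2!×1!) = 1/4
Σ = -3/4  ⇒  CG² = 16/45×(-3/4)² = 1/5
CG = −√(1/5) = -0.447214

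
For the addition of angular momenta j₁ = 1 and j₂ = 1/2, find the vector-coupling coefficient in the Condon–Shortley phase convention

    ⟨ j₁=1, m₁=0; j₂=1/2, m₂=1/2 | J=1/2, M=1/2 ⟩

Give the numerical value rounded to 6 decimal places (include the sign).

√[2·1!1!0!/3! · 1!1!1!0!1!0!] = √(1/3)
  +(−1)^1/∏(1,0,0,0,1,0)! = -1  (running -1)
⟨..|..⟩ = √(1/3)·(-1) = -0.577350

−√(1/3) ≈ -0.577350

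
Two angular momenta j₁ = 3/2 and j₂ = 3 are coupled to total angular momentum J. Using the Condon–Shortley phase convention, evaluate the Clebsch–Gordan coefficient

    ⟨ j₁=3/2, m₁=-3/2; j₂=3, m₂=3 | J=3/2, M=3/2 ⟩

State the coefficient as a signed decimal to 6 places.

-0.755929

triangle: 3!×0!×3!/7! = 36/5040
(j±m)!: 0!×3!×6!×0!×3!×0! = 25920
prefactor² = (2J+1)×Δ×N² = 5184/7
  k=3: −1/(3!×0!×0!×3!×0!×0!) = -1/36
Σ = -1/36  ⇒  CG² = 5184/7×(-1/36)² = 4/7
CG = −√(4/7) = -0.755929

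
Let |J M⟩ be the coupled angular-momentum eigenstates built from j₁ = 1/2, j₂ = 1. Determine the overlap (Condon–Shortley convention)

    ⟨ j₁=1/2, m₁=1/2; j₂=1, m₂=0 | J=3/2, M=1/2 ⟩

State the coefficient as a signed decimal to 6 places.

triangle: 0!*1!*2!/4! = 2/24
(j±m)!: 1!*0!*1!*1!*2!*1! = 2
prefactor² = (2J+1)*Δ*N² = 2/3
  k=0: +1/(0!*0!*0!*1!*1!*1!) = 1
Σ = 1  ⇒  CG² = 2/3*1² = 2/3
CG = +√(2/3) = +0.816497

+0.816497  (= +√(2/3))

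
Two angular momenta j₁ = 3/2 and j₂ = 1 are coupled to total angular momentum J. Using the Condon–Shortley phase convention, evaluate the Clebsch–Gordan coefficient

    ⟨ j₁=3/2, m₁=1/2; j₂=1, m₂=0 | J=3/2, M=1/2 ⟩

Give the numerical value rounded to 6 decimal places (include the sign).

√[4·1!2!1!/5! · 2!1!1!1!2!1!] = √(4/15)
  +(−1)^0/∏(0,1,1,1,1,0)! = 1  (running 1)
  +(−1)^1/∏(1,0,0,0,2,1)! = -1/2  (running 1/2)
⟨..|..⟩ = √(4/15)·(1/2) = +0.258199

+√(1/15) = +0.258199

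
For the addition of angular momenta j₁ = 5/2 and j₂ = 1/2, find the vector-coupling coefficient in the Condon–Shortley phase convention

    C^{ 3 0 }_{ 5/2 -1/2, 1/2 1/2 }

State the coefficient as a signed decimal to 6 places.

√[7·0!5!1!/7! · 2!3!1!0!3!3!] = √(72)
  +(−1)^0/∏(0,0,3,1,2,0)! = 1/12  (running 1/12)
⟨..|..⟩ = √(72)·(1/12) = +0.707107

+0.707107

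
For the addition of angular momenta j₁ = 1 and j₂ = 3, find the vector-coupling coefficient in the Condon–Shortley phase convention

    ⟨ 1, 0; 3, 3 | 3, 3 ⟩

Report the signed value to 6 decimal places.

−√(3/4) = -0.866025

√[7·1!1!5!/8! · 1!1!6!0!6!0!] = √(10800)
  +(−1)^1/∏(1,0,0,5,1,0)! = -1/120  (running -1/120)
⟨..|..⟩ = √(10800)·(-1/120) = -0.866025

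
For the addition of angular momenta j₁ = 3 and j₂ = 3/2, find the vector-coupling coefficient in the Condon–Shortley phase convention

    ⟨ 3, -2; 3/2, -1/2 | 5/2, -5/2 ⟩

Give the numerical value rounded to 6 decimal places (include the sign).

√[6·2!4!1!/8! · 1!5!1!2!0!5!] = √(1440/7)
  +(−1)^1/∏(1,1,4,0,0,1)! = -1/24  (running -1/24)
⟨..|..⟩ = √(1440/7)·(-1/24) = -0.597614

−√(5/14) = -0.597614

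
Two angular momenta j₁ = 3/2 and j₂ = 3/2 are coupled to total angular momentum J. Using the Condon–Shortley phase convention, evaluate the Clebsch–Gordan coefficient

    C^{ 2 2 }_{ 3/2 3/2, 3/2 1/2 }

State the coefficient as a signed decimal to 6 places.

+√(1/2) = +0.707107

√[5·1!2!2!/6! · 3!0!2!1!4!0!] = √(8)
  +(−1)^0/∏(0,1,0,2,2,0)! = 1/4  (running 1/4)
⟨..|..⟩ = √(8)·(1/4) = +0.707107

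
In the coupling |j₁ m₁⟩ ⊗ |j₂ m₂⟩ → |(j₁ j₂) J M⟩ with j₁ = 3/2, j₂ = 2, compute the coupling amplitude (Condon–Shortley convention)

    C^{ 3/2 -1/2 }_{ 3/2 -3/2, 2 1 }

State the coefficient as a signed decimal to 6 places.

+√(2/5) = +0.632456

j₁+j₂−J=2  J+j₁−j₂=1  J−j₁+j₂=2  j₁+j₂+J+1=6
(j₁±m₁, j₂±m₂, J±M) = (0,3,3,1,1,2)
P² = 8/5
sum k=2..2:
  [2] +1/2 = 1/2
S = 1/2
C² = P²·S² = 2/5 ; C = +0.632456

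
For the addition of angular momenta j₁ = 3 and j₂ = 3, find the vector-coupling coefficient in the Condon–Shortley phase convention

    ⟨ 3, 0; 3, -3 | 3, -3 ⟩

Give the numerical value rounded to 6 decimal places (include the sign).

+0.408248  (= +√(1/6))

j₁+j₂−J=3  J+j₁−j₂=3  J−j₁+j₂=3  j₁+j₂+J+1=10
(j₁±m₁, j₂±m₂, J±M) = (3,3,0,6,0,6)
P² = 7776
sum k=0..0:
  [0] +1/216 = 1/216
S = 1/216
C² = P²·S² = 1/6 ; C = +0.408248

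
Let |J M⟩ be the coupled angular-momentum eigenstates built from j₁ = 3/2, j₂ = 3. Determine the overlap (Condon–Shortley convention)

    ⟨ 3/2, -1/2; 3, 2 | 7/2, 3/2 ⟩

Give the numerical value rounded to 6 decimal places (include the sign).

√[8·1!2!5!/9! · 1!2!5!1!5!2!] = √(6400/21)
  +(−1)^0/∏(0,1,2,5,0,0)! = 1/240  (running 1/240)
  +(−1)^1/∏(1,0,1,4,1,1)! = -1/24  (running -3/80)
⟨..|..⟩ = √(6400/21)·(-3/80) = -0.654654

−√(3/7) ≈ -0.654654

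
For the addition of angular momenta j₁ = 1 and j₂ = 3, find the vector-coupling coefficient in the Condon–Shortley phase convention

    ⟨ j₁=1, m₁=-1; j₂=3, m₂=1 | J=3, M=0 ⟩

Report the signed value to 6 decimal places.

−√(1/2) ≈ -0.707107

triangle: 1!×1!×5!/8! = 120/40320
(j±m)!: 0!×2!×4!×2!×3!×3! = 3456
prefactor² = (2J+1)×Δ×N² = 72
  k=1: −1/(1!×0!×1!×3!×0!×2!) = -1/12
Σ = -1/12  ⇒  CG² = 72×(-1/12)² = 1/2
CG = −√(1/2) = -0.707107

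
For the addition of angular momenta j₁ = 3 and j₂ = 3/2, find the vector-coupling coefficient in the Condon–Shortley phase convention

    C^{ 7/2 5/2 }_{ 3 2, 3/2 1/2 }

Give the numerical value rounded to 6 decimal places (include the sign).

triangle: 1!*5!*2!/9! = 240/362880
(j±m)!: 5!*1!*2!*1!*6!*1! = 172800
prefactor² = (2J+1)*Δ*N² = 6400/7
  k=0: +1/(0!*1!*1!*2!*4!*0!) = 1/48
  k=1: −1/(1!*0!*0!*1!*5!*1!) = -1/120
Σ = 1/80  ⇒  CG² = 6400/7*1/80² = 1/7
CG = +√(1/7) = +0.377964

+0.377964  (= +√(1/7))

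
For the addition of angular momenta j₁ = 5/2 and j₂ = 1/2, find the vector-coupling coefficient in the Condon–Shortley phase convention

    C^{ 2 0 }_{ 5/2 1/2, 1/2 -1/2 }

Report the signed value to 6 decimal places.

√[5·1!4!0!/6! · 3!2!0!1!2!2!] = √(8)
  +(−1)^0/∏(0,1,2,0,2,0)! = 1/4  (running 1/4)
⟨..|..⟩ = √(8)·(1/4) = +0.707107

+√(1/2) ≈ +0.707107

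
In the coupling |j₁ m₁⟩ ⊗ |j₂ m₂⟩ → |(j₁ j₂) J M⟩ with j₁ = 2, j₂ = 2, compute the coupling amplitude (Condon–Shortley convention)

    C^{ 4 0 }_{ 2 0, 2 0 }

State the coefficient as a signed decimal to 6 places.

triangle: 0!*4!*4!/9! = 576/362880
(j±m)!: 2!*2!*2!*2!*4!*4! = 9216
prefactor² = (2J+1)*Δ*N² = 4608/35
  k=0: +1/(0!*0!*2!*2!*2!*2!) = 1/16
Σ = 1/16  ⇒  CG² = 4608/35*1/16² = 18/35
CG = +√(18/35) = +0.717137

+√(18/35) = +0.717137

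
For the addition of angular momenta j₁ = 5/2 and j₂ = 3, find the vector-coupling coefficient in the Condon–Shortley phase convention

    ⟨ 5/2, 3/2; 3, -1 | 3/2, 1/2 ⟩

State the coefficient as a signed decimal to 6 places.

−√(7/30) ≈ -0.483046

triangle: 4!*1!*2!/8! = 48/40320
(j±m)!: 4!*1!*2!*4!*2!*1! = 2304
prefactor² = (2J+1)*Δ*N² = 384/35
  k=0: +1/(0!*4!*1!*2!*0!*0!) = 1/48
  k=1: −1/(1!*3!*0!*1!*1!*1!) = -1/6
Σ = -7/48  ⇒  CG² = 384/35*(-7/48)² = 7/30
CG = −√(7/30) = -0.483046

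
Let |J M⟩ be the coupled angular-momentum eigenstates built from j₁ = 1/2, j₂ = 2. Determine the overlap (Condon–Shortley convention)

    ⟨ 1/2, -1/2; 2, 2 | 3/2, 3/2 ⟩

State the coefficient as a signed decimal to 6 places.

√[4·1!0!3!/5! · 0!1!4!0!3!0!] = √(144/5)
  +(−1)^1/∏(1,0,0,3,0,0)! = -1/6  (running -1/6)
⟨..|..⟩ = √(144/5)·(-1/6) = -0.894427

−√(4/5) ≈ -0.894427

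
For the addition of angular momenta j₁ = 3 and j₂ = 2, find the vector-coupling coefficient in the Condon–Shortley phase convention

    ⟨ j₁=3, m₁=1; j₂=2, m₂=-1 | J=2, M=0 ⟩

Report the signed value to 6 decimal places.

√[5·3!3!1!/8! · 4!2!1!3!2!2!] = √(36/7)
  +(−1)^0/∏(0,3,2,1,1,0)! = 1/12  (running 1/12)
  +(−1)^1/∏(1,2,1,0,2,1)! = -1/4  (running -1/6)
⟨..|..⟩ = √(36/7)·(-1/6) = -0.377964

-0.377964  (= −√(1/7))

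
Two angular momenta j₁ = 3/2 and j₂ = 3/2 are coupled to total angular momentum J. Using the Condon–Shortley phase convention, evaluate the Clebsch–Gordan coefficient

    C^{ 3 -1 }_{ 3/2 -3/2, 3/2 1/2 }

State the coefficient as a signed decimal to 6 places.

+0.447214  (= +√(1/5))

√[7·0!3!3!/7! · 0!3!2!1!2!4!] = √(144/5)
  +(−1)^0/∏(0,0,3,2,0,1)! = 1/12  (running 1/12)
⟨..|..⟩ = √(144/5)·(1/12) = +0.447214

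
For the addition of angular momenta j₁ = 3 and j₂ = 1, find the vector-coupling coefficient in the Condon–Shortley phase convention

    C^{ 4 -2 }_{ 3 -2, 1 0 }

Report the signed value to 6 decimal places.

+0.654654  (= +√(3/7))

j₁+j₂−J=0  J+j₁−j₂=6  J−j₁+j₂=2  j₁+j₂+J+1=9
(j₁±m₁, j₂±m₂, J±M) = (1,5,1,1,2,6)
P² = 43200/7
sum k=0..0:
  [0] +1/120 = 1/120
S = 1/120
C² = P²·S² = 3/7 ; C = +0.654654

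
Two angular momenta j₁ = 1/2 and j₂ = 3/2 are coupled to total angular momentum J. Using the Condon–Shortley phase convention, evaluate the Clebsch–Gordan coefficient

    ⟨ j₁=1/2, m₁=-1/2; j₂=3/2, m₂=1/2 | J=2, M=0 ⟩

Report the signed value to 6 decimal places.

+0.707107  (= +√(1/2))

j₁+j₂−J=0  J+j₁−j₂=1  J−j₁+j₂=3  j₁+j₂+J+1=5
(j₁±m₁, j₂±m₂, J±M) = (0,1,2,1,2,2)
P² = 2
sum k=0..0:
  [0] +1/2 = 1/2
S = 1/2
C² = P²·S² = 1/2 ; C = +0.707107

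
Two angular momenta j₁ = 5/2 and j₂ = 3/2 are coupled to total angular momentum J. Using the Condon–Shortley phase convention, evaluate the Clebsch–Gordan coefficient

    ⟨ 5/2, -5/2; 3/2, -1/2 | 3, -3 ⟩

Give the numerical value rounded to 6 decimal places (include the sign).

-0.790569

triangle: 1!×4!×2!/8! = 48/40320
(j±m)!: 0!×5!×1!×2!×0!×6! = 172800
prefactor² = (2J+1)×Δ×N² = 1440
  k=1: −1/(1!×0!×4!×0!×0!×2!) = -1/48
Σ = -1/48  ⇒  CG² = 1440×(-1/48)² = 5/8
CG = −√(5/8) = -0.790569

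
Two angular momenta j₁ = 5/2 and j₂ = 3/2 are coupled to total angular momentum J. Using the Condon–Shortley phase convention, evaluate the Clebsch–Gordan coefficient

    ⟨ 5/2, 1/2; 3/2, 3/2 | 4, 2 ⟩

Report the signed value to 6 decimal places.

triangle: 0!·5!·3!/9! = 720/362880
(j±m)!: 3!·2!·3!·0!·6!·2! = 103680
prefactor² = (2J+1)·Δ·N² = 12960/7
  k=0: +1/(0!·0!·2!·3!·3!·0!) = 1/72
Σ = 1/72  ⇒  CG² = 12960/7·1/72² = 5/14
CG = +√(5/14) = +0.597614

+√(5/14) ≈ +0.597614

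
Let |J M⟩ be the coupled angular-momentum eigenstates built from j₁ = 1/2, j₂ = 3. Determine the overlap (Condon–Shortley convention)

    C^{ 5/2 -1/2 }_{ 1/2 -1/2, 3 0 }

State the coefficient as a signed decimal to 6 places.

−√(3/7) = -0.654654

triangle: 1!·0!·5!/7! = 120/5040
(j±m)!: 0!·1!·3!·3!·2!·3! = 432
prefactor² = (2J+1)·Δ·N² = 432/7
  k=1: −1/(1!·0!·0!·2!·0!·3!) = -1/12
Σ = -1/12  ⇒  CG² = 432/7·(-1/12)² = 3/7
CG = −√(3/7) = -0.654654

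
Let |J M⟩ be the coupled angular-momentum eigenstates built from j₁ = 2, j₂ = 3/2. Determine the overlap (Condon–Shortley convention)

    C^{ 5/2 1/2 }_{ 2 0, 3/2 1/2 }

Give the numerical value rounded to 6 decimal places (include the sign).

√[6·1!3!2!/7! · 2!2!2!1!3!2!] = √(48/35)
  +(−1)^0/∏(0,1,2,2,1,0)! = 1/4  (running 1/4)
  +(−1)^1/∏(1,0,1,1,2,1)! = -1/2  (running -1/4)
⟨..|..⟩ = √(48/35)·(-1/4) = -0.292770

-0.292770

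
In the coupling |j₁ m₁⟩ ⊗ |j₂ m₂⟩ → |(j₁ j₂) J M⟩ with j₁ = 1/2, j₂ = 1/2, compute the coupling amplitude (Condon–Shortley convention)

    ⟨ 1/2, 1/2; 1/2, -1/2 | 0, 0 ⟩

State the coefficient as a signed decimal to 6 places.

+0.707107  (= +√(1/2))

triangle: 1!*0!*0!/2! = 1/2
(j±m)!: 1!*0!*0!*1!*0!*0! = 1
prefactor² = (2J+1)*Δ*N² = 1/2
  k=0: +1/(0!*1!*0!*0!*0!*0!) = 1
Σ = 1  ⇒  CG² = 1/2*1² = 1/2
CG = +√(1/2) = +0.707107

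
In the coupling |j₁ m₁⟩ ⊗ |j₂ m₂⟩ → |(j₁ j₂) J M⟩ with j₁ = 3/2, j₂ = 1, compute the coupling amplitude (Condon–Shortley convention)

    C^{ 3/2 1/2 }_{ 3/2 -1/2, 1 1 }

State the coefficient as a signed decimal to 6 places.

j₁+j₂−J=1  J+j₁−j₂=2  J−j₁+j₂=1  j₁+j₂+J+1=5
(j₁±m₁, j₂±m₂, J±M) = (1,2,2,0,2,1)
P² = 8/15
sum k=1..1:
  [1] −1/1 = -1
S = -1
C² = P²·S² = 8/15 ; C = -0.730297

-0.730297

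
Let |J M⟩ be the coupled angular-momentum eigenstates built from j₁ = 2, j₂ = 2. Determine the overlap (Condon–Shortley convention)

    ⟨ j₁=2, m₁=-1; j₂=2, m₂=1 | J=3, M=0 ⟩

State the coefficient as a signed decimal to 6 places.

-0.632456

√[7·1!3!3!/8! · 1!3!3!1!3!3!] = √(81/10)
  +(−1)^0/∏(0,1,3,3,0,0)! = 1/36  (running 1/36)
  +(−1)^1/∏(1,0,2,2,1,1)! = -1/4  (running -2/9)
⟨..|..⟩ = √(81/10)·(-2/9) = -0.632456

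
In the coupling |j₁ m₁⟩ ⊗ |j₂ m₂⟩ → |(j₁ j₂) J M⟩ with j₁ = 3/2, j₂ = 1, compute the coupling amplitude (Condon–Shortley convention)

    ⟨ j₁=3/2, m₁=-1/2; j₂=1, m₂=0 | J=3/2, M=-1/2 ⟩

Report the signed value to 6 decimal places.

j₁+j₂−J=1  J+j₁−j₂=2  J−j₁+j₂=1  j₁+j₂+J+1=5
(j₁±m₁, j₂±m₂, J±M) = (1,2,1,1,1,2)
P² = 4/15
sum k=0..1:
  [0] +1/2 = 1/2
  [1] −1/1 = -1
S = -1/2
C² = P²·S² = 1/15 ; C = -0.258199

−√(1/15) ≈ -0.258199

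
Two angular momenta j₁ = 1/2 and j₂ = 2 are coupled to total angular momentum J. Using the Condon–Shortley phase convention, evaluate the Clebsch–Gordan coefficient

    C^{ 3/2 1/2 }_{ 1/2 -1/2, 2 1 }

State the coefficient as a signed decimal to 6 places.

−√(3/5) ≈ -0.774597

j₁+j₂−J=1  J+j₁−j₂=0  J−j₁+j₂=3  j₁+j₂+J+1=5
(j₁±m₁, j₂±m₂, J±M) = (0,1,3,1,2,1)
P² = 12/5
sum k=1..1:
  [1] −1/2 = -1/2
S = -1/2
C² = P²·S² = 3/5 ; C = -0.774597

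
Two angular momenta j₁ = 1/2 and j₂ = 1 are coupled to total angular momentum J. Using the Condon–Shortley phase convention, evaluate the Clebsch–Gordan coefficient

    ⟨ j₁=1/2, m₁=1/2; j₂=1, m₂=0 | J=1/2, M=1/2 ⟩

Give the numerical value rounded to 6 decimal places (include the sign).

j₁+j₂−J=1  J+j₁−j₂=0  J−j₁+j₂=1  j₁+j₂+J+1=3
(j₁±m₁, j₂±m₂, J±M) = (1,0,1,1,1,0)
P² = 1/3
sum k=0..0:
  [0] +1/1 = 1
S = 1
C² = P²·S² = 1/3 ; C = +0.577350

+0.577350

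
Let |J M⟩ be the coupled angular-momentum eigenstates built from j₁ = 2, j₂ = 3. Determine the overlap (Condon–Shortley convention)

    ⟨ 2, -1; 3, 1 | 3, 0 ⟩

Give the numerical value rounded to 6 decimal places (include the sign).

√[7·2!2!4!/9! · 1!3!4!2!3!3!] = √(96/5)
  +(−1)^1/∏(1,1,2,3,0,1)! = -1/12  (running -1/12)
  +(−1)^2/∏(2,0,1,2,1,2)! = 1/8  (running 1/24)
⟨..|..⟩ = √(96/5)·(1/24) = +0.182574

+0.182574  (= +√(1/30))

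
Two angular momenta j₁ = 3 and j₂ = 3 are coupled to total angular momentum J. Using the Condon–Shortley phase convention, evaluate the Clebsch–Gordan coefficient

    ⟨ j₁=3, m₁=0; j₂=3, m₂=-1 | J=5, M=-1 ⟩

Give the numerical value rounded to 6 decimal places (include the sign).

+√(5/42) = +0.345033

√[11·1!5!5!/12! · 3!3!2!4!4!6!] = √(69120/7)
  +(−1)^0/∏(0,1,3,2,2,3)! = 1/144  (running 1/144)
  +(−1)^1/∏(1,0,2,1,3,4)! = -1/288  (running 1/288)
⟨..|..⟩ = √(69120/7)·(1/288) = +0.345033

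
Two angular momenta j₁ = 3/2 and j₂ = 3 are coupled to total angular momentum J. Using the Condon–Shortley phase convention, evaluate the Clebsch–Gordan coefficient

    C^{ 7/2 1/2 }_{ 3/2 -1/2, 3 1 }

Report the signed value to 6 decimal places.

−√(2/7) = -0.534522

√[8·1!2!5!/9! · 1!2!4!2!4!3!] = √(512/7)
  +(−1)^0/∏(0,1,2,4,0,1)! = 1/48  (running 1/48)
  +(−1)^1/∏(1,0,1,3,1,2)! = -1/12  (running -1/16)
⟨..|..⟩ = √(512/7)·(-1/16) = -0.534522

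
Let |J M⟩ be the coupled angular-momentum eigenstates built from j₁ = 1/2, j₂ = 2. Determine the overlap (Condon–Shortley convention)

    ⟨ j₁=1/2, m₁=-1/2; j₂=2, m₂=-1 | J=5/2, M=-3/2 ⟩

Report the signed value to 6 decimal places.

j₁+j₂−J=0  J+j₁−j₂=1  J−j₁+j₂=4  j₁+j₂+J+1=6
(j₁±m₁, j₂±m₂, J±M) = (0,1,1,3,1,4)
P² = 144/5
sum k=0..0:
  [0] +1/6 = 1/6
S = 1/6
C² = P²·S² = 4/5 ; C = +0.894427

+0.894427  (= +√(4/5))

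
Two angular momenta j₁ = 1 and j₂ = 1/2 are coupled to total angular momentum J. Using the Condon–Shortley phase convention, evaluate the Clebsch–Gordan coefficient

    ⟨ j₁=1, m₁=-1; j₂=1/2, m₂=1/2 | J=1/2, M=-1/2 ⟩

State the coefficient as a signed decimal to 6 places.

−√(2/3) ≈ -0.816497

j₁+j₂−J=1  J+j₁−j₂=1  J−j₁+j₂=0  j₁+j₂+J+1=3
(j₁±m₁, j₂±m₂, J±M) = (0,2,1,0,0,1)
P² = 2/3
sum k=1..1:
  [1] −1/1 = -1
S = -1
C² = P²·S² = 2/3 ; C = -0.816497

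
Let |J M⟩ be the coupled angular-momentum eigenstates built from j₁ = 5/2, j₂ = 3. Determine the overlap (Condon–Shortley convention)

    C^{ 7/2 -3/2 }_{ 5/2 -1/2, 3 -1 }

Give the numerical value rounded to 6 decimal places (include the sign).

−√(5/21) ≈ -0.487950

j₁+j₂−J=2  J+j₁−j₂=3  J−j₁+j₂=4  j₁+j₂+J+1=10
(j₁±m₁, j₂±m₂, J±M) = (2,3,2,4,2,5)
P² = 3072/35
sum k=0..2:
  [0] +1/48 = 1/48
  [1] −1/12 = -1/12
  [2] +1/96 = 1/96
S = -5/96
C² = P²·S² = 5/21 ; C = -0.487950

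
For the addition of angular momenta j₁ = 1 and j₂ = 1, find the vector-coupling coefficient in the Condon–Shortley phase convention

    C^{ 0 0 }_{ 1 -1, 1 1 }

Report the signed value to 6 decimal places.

j₁+j₂−J=2  J+j₁−j₂=0  J−j₁+j₂=0  j₁+j₂+J+1=3
(j₁±m₁, j₂±m₂, J±M) = (0,2,2,0,0,0)
P² = 4/3
sum k=2..2:
  [2] +1/2 = 1/2
S = 1/2
C² = P²·S² = 1/3 ; C = +0.577350

+√(1/3) ≈ +0.577350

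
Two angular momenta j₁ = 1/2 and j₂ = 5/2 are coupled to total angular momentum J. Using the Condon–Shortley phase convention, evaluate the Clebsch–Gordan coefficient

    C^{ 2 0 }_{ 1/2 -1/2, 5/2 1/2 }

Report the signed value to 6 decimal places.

j₁+j₂−J=1  J+j₁−j₂=0  J−j₁+j₂=4  j₁+j₂+J+1=6
(j₁±m₁, j₂±m₂, J±M) = (0,1,3,2,2,2)
P² = 8
sum k=1..1:
  [1] −1/4 = -1/4
S = -1/4
C² = P²·S² = 1/2 ; C = -0.707107

−√(1/2) ≈ -0.707107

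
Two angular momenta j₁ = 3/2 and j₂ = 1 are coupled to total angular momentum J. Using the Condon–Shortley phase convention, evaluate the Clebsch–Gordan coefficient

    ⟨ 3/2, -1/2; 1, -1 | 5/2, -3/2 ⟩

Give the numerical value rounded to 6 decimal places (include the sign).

+√(3/5) = +0.774597

j₁+j₂−J=0  J+j₁−j₂=3  J−j₁+j₂=2  j₁+j₂+J+1=6
(j₁±m₁, j₂±m₂, J±M) = (1,2,0,2,1,4)
P² = 48/5
sum k=0..0:
  [0] +1/4 = 1/4
S = 1/4
C² = P²·S² = 3/5 ; C = +0.774597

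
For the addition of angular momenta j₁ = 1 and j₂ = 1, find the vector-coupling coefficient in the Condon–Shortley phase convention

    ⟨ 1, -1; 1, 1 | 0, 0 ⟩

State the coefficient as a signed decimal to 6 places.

j₁+j₂−J=2  J+j₁−j₂=0  J−j₁+j₂=0  j₁+j₂+J+1=3
(j₁±m₁, j₂±m₂, J±M) = (0,2,2,0,0,0)
P² = 4/3
sum k=2..2:
  [2] +1/2 = 1/2
S = 1/2
C² = P²·S² = 1/3 ; C = +0.577350

+√(1/3) = +0.577350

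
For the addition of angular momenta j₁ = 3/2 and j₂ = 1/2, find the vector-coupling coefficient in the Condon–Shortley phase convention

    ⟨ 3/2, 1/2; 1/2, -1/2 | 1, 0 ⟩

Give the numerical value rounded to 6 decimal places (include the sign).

j₁+j₂−J=1  J+j₁−j₂=2  J−j₁+j₂=0  j₁+j₂+J+1=4
(j₁±m₁, j₂±m₂, J±M) = (2,1,0,1,1,1)
P² = 1/2
sum k=0..0:
  [0] +1/1 = 1
S = 1
C² = P²·S² = 1/2 ; C = +0.707107

+0.707107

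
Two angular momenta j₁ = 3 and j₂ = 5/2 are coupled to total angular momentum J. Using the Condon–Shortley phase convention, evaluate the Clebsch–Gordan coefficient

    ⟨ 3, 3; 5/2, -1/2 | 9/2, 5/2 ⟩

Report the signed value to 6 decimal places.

+0.522233  (= +√(3/11))

√[10·1!5!4!/11! · 6!0!2!3!7!2!] = √(691200/11)
  +(−1)^0/∏(0,1,0,2,5,2)! = 1/480  (running 1/480)
⟨..|..⟩ = √(691200/11)·(1/480) = +0.522233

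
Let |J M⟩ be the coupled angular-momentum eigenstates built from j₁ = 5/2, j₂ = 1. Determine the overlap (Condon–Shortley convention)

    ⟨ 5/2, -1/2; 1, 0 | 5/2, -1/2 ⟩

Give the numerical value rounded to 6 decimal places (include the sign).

j₁+j₂−J=1  J+j₁−j₂=4  J−j₁+j₂=1  j₁+j₂+J+1=7
(j₁±m₁, j₂±m₂, J±M) = (2,3,1,1,2,3)
P² = 144/35
sum k=0..1:
  [0] +1/6 = 1/6
  [1] −1/4 = -1/4
S = -1/12
C² = P²·S² = 1/35 ; C = -0.169031

−√(1/35) = -0.169031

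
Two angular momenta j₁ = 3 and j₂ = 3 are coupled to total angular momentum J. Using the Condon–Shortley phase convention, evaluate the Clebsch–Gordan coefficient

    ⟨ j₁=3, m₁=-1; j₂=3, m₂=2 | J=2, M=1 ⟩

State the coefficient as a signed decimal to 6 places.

−√(5/28) ≈ -0.422577

√[5·4!2!2!/9! · 2!4!5!1!3!1!] = √(320/7)
  +(−1)^3/∏(3,1,1,2,1,0)! = -1/12  (running -1/12)
  +(−1)^4/∏(4,0,0,1,2,1)! = 1/48  (running -1/16)
⟨..|..⟩ = √(320/7)·(-1/16) = -0.422577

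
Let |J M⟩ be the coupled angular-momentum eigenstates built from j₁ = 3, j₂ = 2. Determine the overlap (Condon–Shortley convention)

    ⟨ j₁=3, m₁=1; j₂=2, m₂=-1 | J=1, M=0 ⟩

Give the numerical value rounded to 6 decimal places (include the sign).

√[3·4!2!0!/7! · 4!2!1!3!1!1!] = √(288/35)
  +(−1)^1/∏(1,3,1,0,1,0)! = -1/6  (running -1/6)
⟨..|..⟩ = √(288/35)·(-1/6) = -0.478091

−√(8/35) ≈ -0.478091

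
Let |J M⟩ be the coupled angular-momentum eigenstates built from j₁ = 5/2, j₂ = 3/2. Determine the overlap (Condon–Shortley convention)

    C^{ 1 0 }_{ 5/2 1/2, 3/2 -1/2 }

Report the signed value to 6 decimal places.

triangle: 3!×2!×0!/6! = 12/720
(j±m)!: 3!×2!×1!×2!×1!×1! = 24
prefactor² = (2J+1)×Δ×N² = 6/5
  k=1: −1/(1!×2!×1!×0!×1!×0!) = -1/2
Σ = -1/2  ⇒  CG² = 6/5×(-1/2)² = 3/10
CG = −√(3/10) = -0.547723

-0.547723  (= −√(3/10))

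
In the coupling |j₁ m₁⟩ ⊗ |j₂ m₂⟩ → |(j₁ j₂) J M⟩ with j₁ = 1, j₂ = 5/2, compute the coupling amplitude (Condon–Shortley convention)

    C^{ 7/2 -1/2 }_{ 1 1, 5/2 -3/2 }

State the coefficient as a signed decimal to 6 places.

+0.377964  (= +√(1/7))

√[8·0!2!5!/8! · 2!0!1!4!3!4!] = √(2304/7)
  +(−1)^0/∏(0,0,0,1,2,4)! = 1/48  (running 1/48)
⟨..|..⟩ = √(2304/7)·(1/48) = +0.377964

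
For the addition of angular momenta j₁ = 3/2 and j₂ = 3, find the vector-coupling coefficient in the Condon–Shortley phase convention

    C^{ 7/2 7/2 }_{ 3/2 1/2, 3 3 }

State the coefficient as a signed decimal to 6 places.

√[8·1!2!5!/9! · 2!1!6!0!7!0!] = √(38400)
  +(−1)^1/∏(1,0,0,5,2,0)! = -1/240  (running -1/240)
⟨..|..⟩ = √(38400)·(-1/240) = -0.816497

-0.816497  (= −√(2/3))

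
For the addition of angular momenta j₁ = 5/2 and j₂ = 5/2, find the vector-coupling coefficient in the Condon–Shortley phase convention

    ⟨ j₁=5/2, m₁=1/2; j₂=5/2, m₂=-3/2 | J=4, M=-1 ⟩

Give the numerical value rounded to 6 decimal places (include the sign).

+0.597614  (= +√(5/14))

√[9·1!4!4!/10! · 3!2!1!4!3!5!] = √(10368/35)
  +(−1)^0/∏(0,1,2,1,2,3)! = 1/24  (running 1/24)
  +(−1)^1/∏(1,0,1,0,3,4)! = -1/144  (running 5/144)
⟨..|..⟩ = √(10368/35)·(5/144) = +0.597614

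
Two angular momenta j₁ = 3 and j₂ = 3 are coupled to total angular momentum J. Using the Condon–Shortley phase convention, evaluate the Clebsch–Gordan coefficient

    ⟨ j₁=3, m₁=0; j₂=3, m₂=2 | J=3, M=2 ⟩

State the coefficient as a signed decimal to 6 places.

triangle: 3!*3!*3!/10! = 216/3628800
(j±m)!: 3!*3!*5!*1!*5!*1! = 518400
prefactor² = (2J+1)*Δ*N² = 216
  k=2: +1/(2!*1!*1!*3!*2!*0!) = 1/24
  k=3: −1/(3!*0!*0!*2!*3!*1!) = -1/72
Σ = 1/36  ⇒  CG² = 216*1/36² = 1/6
CG = +√(1/6) = +0.408248

+√(1/6) = +0.408248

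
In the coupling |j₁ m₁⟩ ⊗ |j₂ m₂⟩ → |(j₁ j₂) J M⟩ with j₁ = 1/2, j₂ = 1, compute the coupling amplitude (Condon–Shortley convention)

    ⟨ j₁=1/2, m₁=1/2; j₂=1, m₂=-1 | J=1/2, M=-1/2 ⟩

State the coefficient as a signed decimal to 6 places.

+0.816497

j₁+j₂−J=1  J+j₁−j₂=0  J−j₁+j₂=1  j₁+j₂+J+1=3
(j₁±m₁, j₂±m₂, J±M) = (1,0,0,2,0,1)
P² = 2/3
sum k=0..0:
  [0] +1/1 = 1
S = 1
C² = P²·S² = 2/3 ; C = +0.816497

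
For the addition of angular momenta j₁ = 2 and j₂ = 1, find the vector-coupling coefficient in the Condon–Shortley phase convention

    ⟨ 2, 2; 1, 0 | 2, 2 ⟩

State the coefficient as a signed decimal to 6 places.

+√(2/3) ≈ +0.816497

j₁+j₂−J=1  J+j₁−j₂=3  J−j₁+j₂=1  j₁+j₂+J+1=6
(j₁±m₁, j₂±m₂, J±M) = (4,0,1,1,4,0)
P² = 24
sum k=0..0:
  [0] +1/6 = 1/6
S = 1/6
C² = P²·S² = 2/3 ; C = +0.816497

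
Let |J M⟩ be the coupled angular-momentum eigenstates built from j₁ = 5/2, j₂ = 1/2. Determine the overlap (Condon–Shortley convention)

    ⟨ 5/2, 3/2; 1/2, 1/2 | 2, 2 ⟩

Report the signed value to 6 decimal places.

j₁+j₂−J=1  J+j₁−j₂=4  J−j₁+j₂=0  j₁+j₂+J+1=6
(j₁±m₁, j₂±m₂, J±M) = (4,1,1,0,4,0)
P² = 96
sum k=1..1:
  [1] −1/24 = -1/24
S = -1/24
C² = P²·S² = 1/6 ; C = -0.408248

-0.408248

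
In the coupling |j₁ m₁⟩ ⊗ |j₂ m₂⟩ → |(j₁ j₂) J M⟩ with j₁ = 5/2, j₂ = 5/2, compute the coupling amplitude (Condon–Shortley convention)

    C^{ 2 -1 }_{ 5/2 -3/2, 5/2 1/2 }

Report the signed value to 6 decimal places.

j₁+j₂−J=3  J+j₁−j₂=2  J−j₁+j₂=2  j₁+j₂+J+1=8
(j₁±m₁, j₂±m₂, J±M) = (1,4,3,2,1,3)
P² = 36/7
sum k=2..3:
  [2] +1/4 = 1/4
  [3] −1/12 = -1/12
S = 1/6
C² = P²·S² = 1/7 ; C = +0.377964

+0.377964  (= +√(1/7))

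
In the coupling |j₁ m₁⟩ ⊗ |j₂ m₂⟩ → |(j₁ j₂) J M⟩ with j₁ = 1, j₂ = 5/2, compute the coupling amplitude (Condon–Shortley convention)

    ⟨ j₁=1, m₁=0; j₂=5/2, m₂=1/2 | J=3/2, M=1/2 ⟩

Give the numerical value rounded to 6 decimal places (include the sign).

-0.632456  (= −√(2/5))

√[4·2!0!3!/6! · 1!1!3!2!2!1!] = √(8/5)
  +(−1)^1/∏(1,1,0,2,0,1)! = -1/2  (running -1/2)
⟨..|..⟩ = √(8/5)·(-1/2) = -0.632456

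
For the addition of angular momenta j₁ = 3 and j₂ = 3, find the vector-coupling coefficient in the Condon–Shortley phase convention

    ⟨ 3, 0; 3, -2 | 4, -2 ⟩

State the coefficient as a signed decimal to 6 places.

+0.139573

j₁+j₂−J=2  J+j₁−j₂=4  J−j₁+j₂=4  j₁+j₂+J+1=11
(j₁±m₁, j₂±m₂, J±M) = (3,3,1,5,2,6)
P² = 124416/77
sum k=0..1:
  [0] +1/72 = 1/72
  [1] −1/96 = -1/96
S = 1/288
C² = P²·S² = 3/154 ; C = +0.139573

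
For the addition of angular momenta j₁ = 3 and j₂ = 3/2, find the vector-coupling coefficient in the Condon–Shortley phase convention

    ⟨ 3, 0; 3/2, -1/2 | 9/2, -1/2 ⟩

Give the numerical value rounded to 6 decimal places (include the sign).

+0.690066

j₁+j₂−J=0  J+j₁−j₂=6  J−j₁+j₂=3  j₁+j₂+J+1=10
(j₁±m₁, j₂±m₂, J±M) = (3,3,1,2,4,5)
P² = 17280/7
sum k=0..0:
  [0] +1/72 = 1/72
S = 1/72
C² = P²·S² = 10/21 ; C = +0.690066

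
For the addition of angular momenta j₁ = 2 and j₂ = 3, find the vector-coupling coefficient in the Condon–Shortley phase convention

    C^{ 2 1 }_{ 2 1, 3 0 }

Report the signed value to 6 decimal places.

√[5·3!1!3!/8! · 3!1!3!3!3!1!] = √(81/14)
  +(−1)^0/∏(0,3,1,3,0,0)! = 1/36  (running 1/36)
  +(−1)^1/∏(1,2,0,2,1,1)! = -1/4  (running -2/9)
⟨..|..⟩ = √(81/14)·(-2/9) = -0.534522

-0.534522  (= −√(2/7))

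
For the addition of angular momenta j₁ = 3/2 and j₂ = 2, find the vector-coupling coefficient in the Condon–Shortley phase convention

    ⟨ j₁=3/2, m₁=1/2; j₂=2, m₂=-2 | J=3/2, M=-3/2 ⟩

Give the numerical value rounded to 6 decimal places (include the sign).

j₁+j₂−J=2  J+j₁−j₂=1  J−j₁+j₂=2  j₁+j₂+J+1=6
(j₁±m₁, j₂±m₂, J±M) = (2,1,0,4,0,3)
P² = 32/5
sum k=0..0:
  [0] +1/4 = 1/4
S = 1/4
C² = P²·S² = 2/5 ; C = +0.632456

+0.632456  (= +√(2/5))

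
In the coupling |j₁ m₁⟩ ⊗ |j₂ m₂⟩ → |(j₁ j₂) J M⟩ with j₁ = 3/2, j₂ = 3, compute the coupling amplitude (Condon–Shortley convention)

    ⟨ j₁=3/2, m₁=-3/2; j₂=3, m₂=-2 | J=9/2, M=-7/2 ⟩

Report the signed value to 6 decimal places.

+√(2/3) ≈ +0.816497

triangle: 0!×3!×6!/10! = 4320/3628800
(j±m)!: 0!×3!×1!×5!×1!×8! = 29030400
prefactor² = (2J+1)×Δ×N² = 345600
  k=0: +1/(0!×0!×3!×1!×0!×5!) = 1/720
Σ = 1/720  ⇒  CG² = 345600×1/720² = 2/3
CG = +√(2/3) = +0.816497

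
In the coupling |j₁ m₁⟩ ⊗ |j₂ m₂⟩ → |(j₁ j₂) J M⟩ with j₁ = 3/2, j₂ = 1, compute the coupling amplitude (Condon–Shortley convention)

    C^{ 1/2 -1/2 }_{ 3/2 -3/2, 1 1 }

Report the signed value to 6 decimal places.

j₁+j₂−J=2  J+j₁−j₂=1  J−j₁+j₂=0  j₁+j₂+J+1=4
(j₁±m₁, j₂±m₂, J±M) = (0,3,2,0,0,1)
P² = 2
sum k=2..2:
  [2] +1/2 = 1/2
S = 1/2
C² = P²·S² = 1/2 ; C = +0.707107

+√(1/2) ≈ +0.707107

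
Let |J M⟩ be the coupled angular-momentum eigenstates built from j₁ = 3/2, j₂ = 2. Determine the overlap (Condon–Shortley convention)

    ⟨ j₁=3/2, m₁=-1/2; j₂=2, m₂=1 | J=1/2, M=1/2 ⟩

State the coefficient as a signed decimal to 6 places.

triangle: 3!·0!·1!/5! = 6/120
(j±m)!: 1!·2!·3!·1!·1!·0! = 12
prefactor² = (2J+1)·Δ·N² = 6/5
  k=2: +1/(2!·1!·0!·1!·0!·0!) = 1/2
Σ = 1/2  ⇒  CG² = 6/5·1/2² = 3/10
CG = +√(3/10) = +0.547723

+0.547723  (= +√(3/10))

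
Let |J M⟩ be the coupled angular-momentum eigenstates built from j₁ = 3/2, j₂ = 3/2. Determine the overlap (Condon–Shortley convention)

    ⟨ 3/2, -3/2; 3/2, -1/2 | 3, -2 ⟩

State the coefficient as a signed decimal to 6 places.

triangle: 0!·3!·3!/7! = 36/5040
(j±m)!: 0!·3!·1!·2!·1!·5! = 1440
prefactor² = (2J+1)·Δ·N² = 72
  k=0: +1/(0!·0!·3!·1!·0!·2!) = 1/12
Σ = 1/12  ⇒  CG² = 72·1/12² = 1/2
CG = +√(1/2) = +0.707107

+√(1/2) ≈ +0.707107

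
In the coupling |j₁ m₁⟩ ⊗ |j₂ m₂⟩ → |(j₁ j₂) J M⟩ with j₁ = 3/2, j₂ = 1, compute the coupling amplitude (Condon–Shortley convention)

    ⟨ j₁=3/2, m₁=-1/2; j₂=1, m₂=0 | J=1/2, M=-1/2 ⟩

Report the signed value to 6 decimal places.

-0.577350  (= −√(1/3))

triangle: 2!×1!×0!/4! = 2/24
(j±m)!: 1!×2!×1!×1!×0!×1! = 2
prefactor² = (2J+1)×Δ×N² = 1/3
  k=1: −1/(1!×1!×1!×0!×0!×0!) = -1
Σ = -1  ⇒  CG² = 1/3×(-1)² = 1/3
CG = −√(1/3) = -0.577350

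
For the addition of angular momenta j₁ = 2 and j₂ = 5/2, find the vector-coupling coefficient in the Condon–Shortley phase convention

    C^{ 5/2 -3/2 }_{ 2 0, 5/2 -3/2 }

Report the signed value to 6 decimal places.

triangle: 2!×2!×3!/8! = 24/40320
(j±m)!: 2!×2!×1!×4!×1!×4! = 2304
prefactor² = (2J+1)×Δ×N² = 288/35
  k=0: +1/(0!×2!×2!×1!×0!×2!) = 1/8
  k=1: −1/(1!×1!×1!×0!×1!×3!) = -1/6
Σ = -1/24  ⇒  CG² = 288/35×(-1/24)² = 1/70
CG = −√(1/70) = -0.119523

−√(1/70) ≈ -0.119523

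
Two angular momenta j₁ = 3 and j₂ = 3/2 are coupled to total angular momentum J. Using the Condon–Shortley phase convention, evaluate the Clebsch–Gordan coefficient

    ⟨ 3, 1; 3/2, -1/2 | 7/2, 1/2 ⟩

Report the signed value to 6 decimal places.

+0.534522

√[8·1!5!2!/9! · 4!2!1!2!4!3!] = √(512/7)
  +(−1)^0/∏(0,1,2,1,3,1)! = 1/12  (running 1/12)
  +(−1)^1/∏(1,0,1,0,4,2)! = -1/48  (running 1/16)
⟨..|..⟩ = √(512/7)·(1/16) = +0.534522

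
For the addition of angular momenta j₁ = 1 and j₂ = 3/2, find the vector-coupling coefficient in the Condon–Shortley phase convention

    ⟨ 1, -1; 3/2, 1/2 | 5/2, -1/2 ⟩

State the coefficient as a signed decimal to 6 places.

+√(3/10) = +0.547723

triangle: 0!*2!*3!/6! = 12/720
(j±m)!: 0!*2!*2!*1!*2!*3! = 48
prefactor² = (2J+1)*Δ*N² = 24/5
  k=0: +1/(0!*0!*2!*2!*0!*1!) = 1/4
Σ = 1/4  ⇒  CG² = 24/5*1/4² = 3/10
CG = +√(3/10) = +0.547723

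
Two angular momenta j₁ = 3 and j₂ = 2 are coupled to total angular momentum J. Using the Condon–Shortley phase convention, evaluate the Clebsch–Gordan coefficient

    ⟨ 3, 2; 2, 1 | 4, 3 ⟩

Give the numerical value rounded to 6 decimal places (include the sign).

+0.223607  (= +√(1/20))

j₁+j₂−J=1  J+j₁−j₂=5  J−j₁+j₂=3  j₁+j₂+J+1=10
(j₁±m₁, j₂±m₂, J±M) = (5,1,3,1,7,1)
P² = 6480
sum k=0..1:
  [0] +1/144 = 1/144
  [1] −1/240 = -1/240
S = 1/360
C² = P²·S² = 1/20 ; C = +0.223607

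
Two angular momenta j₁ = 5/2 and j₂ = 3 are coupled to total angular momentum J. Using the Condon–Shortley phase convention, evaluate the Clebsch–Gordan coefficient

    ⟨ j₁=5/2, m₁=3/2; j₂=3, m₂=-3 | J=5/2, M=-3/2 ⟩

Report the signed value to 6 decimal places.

+0.617213  (= +√(8/21))

j₁+j₂−J=3  J+j₁−j₂=2  J−j₁+j₂=3  j₁+j₂+J+1=9
(j₁±m₁, j₂±m₂, J±M) = (4,1,0,6,1,4)
P² = 3456/7
sum k=0..0:
  [0] +1/36 = 1/36
S = 1/36
C² = P²·S² = 8/21 ; C = +0.617213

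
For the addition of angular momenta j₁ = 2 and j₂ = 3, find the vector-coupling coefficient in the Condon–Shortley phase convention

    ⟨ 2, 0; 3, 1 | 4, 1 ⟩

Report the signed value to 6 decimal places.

-0.327327

√[9·1!3!5!/10! · 2!2!4!2!5!3!] = √(1728/7)
  +(−1)^0/∏(0,1,2,4,1,1)! = 1/48  (running 1/48)
  +(−1)^1/∏(1,0,1,3,2,2)! = -1/24  (running -1/48)
⟨..|..⟩ = √(1728/7)·(-1/48) = -0.327327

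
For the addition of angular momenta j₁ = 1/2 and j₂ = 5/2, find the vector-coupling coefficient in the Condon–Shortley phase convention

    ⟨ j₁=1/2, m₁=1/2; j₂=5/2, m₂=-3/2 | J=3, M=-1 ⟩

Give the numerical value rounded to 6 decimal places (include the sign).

√[7·0!1!5!/7! · 1!0!1!4!2!4!] = √(192)
  +(−1)^0/∏(0,0,0,1,1,4)! = 1/24  (running 1/24)
⟨..|..⟩ = √(192)·(1/24) = +0.577350

+0.577350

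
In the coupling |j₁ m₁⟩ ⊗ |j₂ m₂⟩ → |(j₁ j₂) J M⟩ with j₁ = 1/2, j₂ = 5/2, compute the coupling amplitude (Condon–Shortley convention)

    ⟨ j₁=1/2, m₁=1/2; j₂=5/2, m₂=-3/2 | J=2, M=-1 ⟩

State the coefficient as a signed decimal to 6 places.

+0.816497  (= +√(2/3))

triangle: 1!*0!*4!/6! = 24/720
(j±m)!: 1!*0!*1!*4!*1!*3! = 144
prefactor² = (2J+1)*Δ*N² = 24
  k=0: +1/(0!*1!*0!*1!*0!*3!) = 1/6
Σ = 1/6  ⇒  CG² = 24*1/6² = 2/3
CG = +√(2/3) = +0.816497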